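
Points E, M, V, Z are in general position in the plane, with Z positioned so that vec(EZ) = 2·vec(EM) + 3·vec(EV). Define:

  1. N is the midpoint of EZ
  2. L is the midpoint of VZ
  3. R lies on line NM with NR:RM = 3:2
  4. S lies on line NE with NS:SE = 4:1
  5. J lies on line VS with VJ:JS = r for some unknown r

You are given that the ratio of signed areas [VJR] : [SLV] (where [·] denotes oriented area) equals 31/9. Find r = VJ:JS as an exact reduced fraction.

Choose coordinates E = (0, 0), M = (1, 0), V = (0, 1), Z = (2, 3).
1. N is the midpoint of EZ ⇒ N = (1, 3/2)
2. L is the midpoint of VZ ⇒ L = (1, 2)
3. R lies on line NM with NR:RM = 3:2 ⇒ R = (1, 3/5)
4. S lies on line NE with NS:SE = 4:1 ⇒ S = (1/5, 3/10)
5. With VJ:JS = r, write λ = r/(r+1) so J = V + λ·(S−V); J is affine-linear in λ
Every point depending on J is an affine combination of J and λ-independent points, so each such coordinate is linear in λ; the λ² term in each signed area is a multiple of (S−V)×(S−V) = 0, so 2·[VJR] and 2·[SLV] are each linear in λ. Evaluating at λ=0 and λ=1:
  2·[VJR] = 31/50·λ,   2·[SLV] = 9/10
So [VJR]:[SLV] = (31/50·λ) / (9/10). Setting this equal to 31/9:
  31/50·λ = 31/9·(9/10)  ⇒  λ = 5
Then r = λ/(1−λ) = (5)/(-4) = -5/4. Check: with r = -5/4, J = (1, -5/2) and [VJR]:[SLV] = 31/9 as required.

r = -5/4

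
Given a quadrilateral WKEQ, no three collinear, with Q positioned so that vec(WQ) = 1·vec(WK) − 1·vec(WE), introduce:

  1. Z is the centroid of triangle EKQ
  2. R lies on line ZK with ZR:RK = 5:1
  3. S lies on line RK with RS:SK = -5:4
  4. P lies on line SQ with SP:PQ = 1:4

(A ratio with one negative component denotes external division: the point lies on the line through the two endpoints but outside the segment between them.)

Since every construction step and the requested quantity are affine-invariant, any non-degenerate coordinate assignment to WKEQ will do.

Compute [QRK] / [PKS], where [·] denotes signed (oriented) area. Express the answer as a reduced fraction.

Work in coordinates with W = (0, 0), K = (1, 0), E = (0, 1), Q = (1, -1).
1. Z is the centroid of triangle EKQ ⇒ Z = (2/3, 0)
2. R lies on line ZK with ZR:RK = 5:1 ⇒ R = (17/18, 0)
3. S lies on line RK with RS:SK = -5:4 ⇒ S = (11/9, 0)
4. P lies on line SQ with SP:PQ = 1:4 ⇒ P = (53/45, -1/5)
2·[QRK] = -1/18, 2·[PKS] = -2/45
[QRK]:[PKS] = -1/18:-2/45 = 5/4

[QRK]:[PKS] = 5/4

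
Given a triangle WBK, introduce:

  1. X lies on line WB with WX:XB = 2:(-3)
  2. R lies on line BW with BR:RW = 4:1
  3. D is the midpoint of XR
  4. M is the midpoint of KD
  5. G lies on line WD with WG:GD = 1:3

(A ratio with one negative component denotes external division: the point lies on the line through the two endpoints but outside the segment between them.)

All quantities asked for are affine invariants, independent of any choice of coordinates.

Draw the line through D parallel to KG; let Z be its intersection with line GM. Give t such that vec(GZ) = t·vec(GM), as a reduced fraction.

t = 2

Set W = (0, 0), B = (1, 0), K = (0, 1); any affine frame gives the same invariant.
1. X lies on line WB with WX:XB = 2:(-3) ⇒ X = (-2, 0)
2. R lies on line BW with BR:RW = 4:1 ⇒ R = (1/5, 0)
3. D is the midpoint of XR ⇒ D = (-9/10, 0)
4. M is the midpoint of KD ⇒ M = (-9/20, 1/2)
5. G lies on line WD with WG:GD = 1:3 ⇒ G = (-9/40, 0)
through D parallel to KG: direction (-9/40, -1); meets GM at Z = (-27/40, 1)
Z = G + t·(M−G) with t = 2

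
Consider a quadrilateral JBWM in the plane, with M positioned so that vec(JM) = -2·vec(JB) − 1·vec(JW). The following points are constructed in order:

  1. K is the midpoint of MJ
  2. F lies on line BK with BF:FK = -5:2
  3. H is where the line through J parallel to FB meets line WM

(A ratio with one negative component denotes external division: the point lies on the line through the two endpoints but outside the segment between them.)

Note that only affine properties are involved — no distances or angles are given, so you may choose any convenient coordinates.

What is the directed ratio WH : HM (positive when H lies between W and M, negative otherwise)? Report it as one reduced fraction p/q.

WH:HM = 2

Choose coordinates J = (0, 0), B = (1, 0), W = (0, 1), M = (-2, -1).
1. K is the midpoint of MJ ⇒ K = (-1, -1/2)
2. F lies on line BK with BF:FK = -5:2 ⇒ F = (-7/3, -5/6)
3. H is where the line through J parallel to FB meets line WM ⇒ H = (-4/3, -1/3)
H = W + t·(M−W) with t = 2/3, so WH:HM = t:(1−t) = 2/3:1/3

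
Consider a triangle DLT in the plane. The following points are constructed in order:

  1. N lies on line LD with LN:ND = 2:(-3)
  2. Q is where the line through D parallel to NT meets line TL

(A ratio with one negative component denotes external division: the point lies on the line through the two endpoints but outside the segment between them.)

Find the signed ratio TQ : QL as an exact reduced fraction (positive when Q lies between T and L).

TQ:QL = -3

Work in coordinates with D = (0, 0), L = (1, 0), T = (0, 1).
1. N lies on line LD with LN:ND = 2:(-3) ⇒ N = (3, 0)
2. Q is where the line through D parallel to NT meets line TL ⇒ Q = (3/2, -1/2)
Q = T + t·(L−T) with t = 3/2, so TQ:QL = t:(1−t) = 3/2:-1/2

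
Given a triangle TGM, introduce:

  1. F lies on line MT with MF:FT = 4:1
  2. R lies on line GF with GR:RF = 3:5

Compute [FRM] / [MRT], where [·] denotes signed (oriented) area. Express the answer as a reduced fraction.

Work in coordinates with T = (0, 0), G = (1, 0), M = (0, 1).
1. F lies on line MT with MF:FT = 4:1 ⇒ F = (0, 1/5)
2. R lies on line GF with GR:RF = 3:5 ⇒ R = (5/8, 3/40)
2·[FRM] = 1/2, 2·[MRT] = -5/8
[FRM]:[MRT] = 1/2:-5/8 = -4/5

[FRM]:[MRT] = -4/5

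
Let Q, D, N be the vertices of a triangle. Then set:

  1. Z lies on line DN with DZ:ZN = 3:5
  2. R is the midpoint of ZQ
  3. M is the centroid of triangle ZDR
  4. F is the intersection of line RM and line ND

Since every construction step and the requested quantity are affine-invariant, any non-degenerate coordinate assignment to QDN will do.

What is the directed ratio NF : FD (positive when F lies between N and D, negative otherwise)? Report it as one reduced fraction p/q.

Work in coordinates with Q = (0, 0), D = (1, 0), N = (0, 1).
1. Z lies on line DN with DZ:ZN = 3:5 ⇒ Z = (5/8, 3/8)
2. R is the midpoint of ZQ ⇒ R = (5/16, 3/16)
3. M is the centroid of triangle ZDR ⇒ M = (31/48, 3/16)
4. F is the intersection of line RM and line ND ⇒ F = (13/16, 3/16)
F = N + t·(D−N) with t = 13/16, so NF:FD = t:(1−t) = 13/16:3/16

NF:FD = 13/3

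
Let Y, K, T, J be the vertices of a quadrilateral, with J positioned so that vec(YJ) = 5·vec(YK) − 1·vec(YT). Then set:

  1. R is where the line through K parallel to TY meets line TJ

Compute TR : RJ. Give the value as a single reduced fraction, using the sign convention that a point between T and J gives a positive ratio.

Choose coordinates Y = (0, 0), K = (1, 0), T = (0, 1), J = (5, -1).
1. R is where the line through K parallel to TY meets line TJ ⇒ R = (1, 3/5)
R = T + t·(J−T) with t = 1/5, so TR:RJ = t:(1−t) = 1/5:4/5

TR:RJ = 1/4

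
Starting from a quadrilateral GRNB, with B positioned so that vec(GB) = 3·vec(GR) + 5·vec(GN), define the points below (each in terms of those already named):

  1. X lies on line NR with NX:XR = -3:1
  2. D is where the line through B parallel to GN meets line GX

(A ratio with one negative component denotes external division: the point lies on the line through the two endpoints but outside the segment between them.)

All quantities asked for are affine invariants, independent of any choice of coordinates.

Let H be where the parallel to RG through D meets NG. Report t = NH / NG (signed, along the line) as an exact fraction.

t = 2

Assign G = (0, 0), R = (1, 0), N = (0, 1), B = (3, 5) — the answer is frame-independent, so this choice is without loss of generality.
1. X lies on line NR with NX:XR = -3:1 ⇒ X = (3/2, -1/2)
2. D is where the line through B parallel to GN meets line GX ⇒ D = (3, -1)
through D parallel to RG: direction (-1, 0); meets NG at H = (0, -1)
H = N + t·(G−N) with t = 2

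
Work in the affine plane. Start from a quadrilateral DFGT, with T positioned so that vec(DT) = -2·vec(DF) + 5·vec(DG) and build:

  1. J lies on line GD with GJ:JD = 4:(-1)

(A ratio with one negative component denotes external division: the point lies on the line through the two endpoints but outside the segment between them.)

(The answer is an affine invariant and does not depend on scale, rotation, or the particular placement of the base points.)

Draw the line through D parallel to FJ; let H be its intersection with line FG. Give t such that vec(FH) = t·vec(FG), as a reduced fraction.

Work in coordinates with D = (0, 0), F = (1, 0), G = (0, 1), T = (-2, 5).
1. J lies on line GD with GJ:JD = 4:(-1) ⇒ J = (0, -1/3)
through D parallel to FJ: direction (-1, -1/3); meets FG at H = (3/4, 1/4)
H = F + t·(G−F) with t = 1/4

t = 1/4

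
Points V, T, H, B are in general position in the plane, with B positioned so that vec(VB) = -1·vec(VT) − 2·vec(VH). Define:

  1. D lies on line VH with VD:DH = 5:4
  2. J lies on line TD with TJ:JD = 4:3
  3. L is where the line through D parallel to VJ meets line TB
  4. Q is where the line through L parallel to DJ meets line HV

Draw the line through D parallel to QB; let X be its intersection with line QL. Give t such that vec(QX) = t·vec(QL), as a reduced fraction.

t = 5/42

Choose coordinates V = (0, 0), T = (1, 0), H = (0, 1), B = (-1, -2).
1. D lies on line VH with VD:DH = 5:4 ⇒ D = (0, 5/9)
2. J lies on line TD with TJ:JD = 4:3 ⇒ J = (3/7, 20/63)
3. L is where the line through D parallel to VJ meets line TB ⇒ L = (6, 5)
4. Q is where the line through L parallel to DJ meets line HV ⇒ Q = (0, 25/3)
through D parallel to QB: direction (-1, -31/3); meets QL at X = (5/7, 500/63)
X = Q + t·(L−Q) with t = 5/42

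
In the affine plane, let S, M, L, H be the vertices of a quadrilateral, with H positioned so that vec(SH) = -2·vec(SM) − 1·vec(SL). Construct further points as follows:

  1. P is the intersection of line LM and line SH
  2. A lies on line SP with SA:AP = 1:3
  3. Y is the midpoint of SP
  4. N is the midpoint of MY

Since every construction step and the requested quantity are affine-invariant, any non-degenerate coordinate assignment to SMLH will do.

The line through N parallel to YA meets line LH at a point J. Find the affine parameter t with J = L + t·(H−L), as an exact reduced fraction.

t = 5/4

Assign S = (0, 0), M = (1, 0), L = (0, 1), H = (-2, -1) — the answer is frame-independent, so this choice is without loss of generality.
1. P is the intersection of line LM and line SH ⇒ P = (2/3, 1/3)
2. A lies on line SP with SA:AP = 1:3 ⇒ A = (1/6, 1/12)
3. Y is the midpoint of SP ⇒ Y = (1/3, 1/6)
4. N is the midpoint of MY ⇒ N = (2/3, 1/12)
through N parallel to YA: direction (-1/6, -1/12); meets LH at J = (-5/2, -3/2)
J = L + t·(H−L) with t = 5/4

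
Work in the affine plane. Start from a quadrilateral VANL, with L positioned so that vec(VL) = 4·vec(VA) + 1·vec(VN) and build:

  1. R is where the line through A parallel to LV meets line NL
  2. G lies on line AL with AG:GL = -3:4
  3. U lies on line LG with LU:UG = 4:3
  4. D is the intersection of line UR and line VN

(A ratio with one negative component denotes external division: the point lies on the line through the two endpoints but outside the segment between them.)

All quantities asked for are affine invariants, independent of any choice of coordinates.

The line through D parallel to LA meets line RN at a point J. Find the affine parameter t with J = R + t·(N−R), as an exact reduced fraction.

Choose coordinates V = (0, 0), A = (1, 0), N = (0, 1), L = (4, 1).
1. R is where the line through A parallel to LV meets line NL ⇒ R = (5, 1)
2. G lies on line AL with AG:GL = -3:4 ⇒ G = (-8, -3)
3. U lies on line LG with LU:UG = 4:3 ⇒ U = (-20/7, -9/7)
4. D is the intersection of line UR and line VN ⇒ D = (0, -5/11)
through D parallel to LA: direction (-3, -1); meets RN at J = (48/11, 1)
J = R + t·(N−R) with t = 7/55

t = 7/55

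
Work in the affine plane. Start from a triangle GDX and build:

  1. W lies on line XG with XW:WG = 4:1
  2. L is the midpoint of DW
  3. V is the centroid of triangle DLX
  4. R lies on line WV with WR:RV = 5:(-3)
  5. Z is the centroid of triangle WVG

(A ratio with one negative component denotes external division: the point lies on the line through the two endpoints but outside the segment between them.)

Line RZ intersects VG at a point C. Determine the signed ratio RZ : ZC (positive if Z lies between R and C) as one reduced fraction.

RZ:ZC = -11/2

Work in coordinates with G = (0, 0), D = (1, 0), X = (0, 1).
1. W lies on line XG with XW:WG = 4:1 ⇒ W = (0, 1/5)
2. L is the midpoint of DW ⇒ L = (1/2, 1/10)
3. V is the centroid of triangle DLX ⇒ V = (1/2, 11/30)
4. R lies on line WV with WR:RV = 5:(-3) ⇒ R = (5/4, 37/60)
5. Z is the centroid of triangle WVG ⇒ Z = (1/6, 17/90)
line RZ meets VG at C = (4/11, 4/15)
Z = R + t·(C−R) with t = 11/9, so RZ:ZC = 11/9:-2/9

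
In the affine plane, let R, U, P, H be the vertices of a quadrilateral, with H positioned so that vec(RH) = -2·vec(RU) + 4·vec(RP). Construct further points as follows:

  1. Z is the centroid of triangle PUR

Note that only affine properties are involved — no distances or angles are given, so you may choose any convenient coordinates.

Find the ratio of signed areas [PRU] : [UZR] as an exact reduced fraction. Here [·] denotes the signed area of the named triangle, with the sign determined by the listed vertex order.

[PRU]:[UZR] = 3

Work in coordinates with R = (0, 0), U = (1, 0), P = (0, 1), H = (-2, 4).
1. Z is the centroid of triangle PUR ⇒ Z = (1/3, 1/3)
2·[PRU] = 1, 2·[UZR] = 1/3
[PRU]:[UZR] = 1:1/3 = 3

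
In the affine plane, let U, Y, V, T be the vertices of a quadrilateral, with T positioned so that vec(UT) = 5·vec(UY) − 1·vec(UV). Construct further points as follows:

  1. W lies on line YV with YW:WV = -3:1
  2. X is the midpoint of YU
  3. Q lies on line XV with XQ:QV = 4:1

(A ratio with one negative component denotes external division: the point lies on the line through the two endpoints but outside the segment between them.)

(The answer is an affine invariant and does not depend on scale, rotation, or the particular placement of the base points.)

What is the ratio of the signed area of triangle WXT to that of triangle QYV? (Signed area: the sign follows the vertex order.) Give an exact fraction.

Choose coordinates U = (0, 0), Y = (1, 0), V = (0, 1), T = (5, -1).
1. W lies on line YV with YW:WV = -3:1 ⇒ W = (-1/2, 3/2)
2. X is the midpoint of YU ⇒ X = (1/2, 0)
3. Q lies on line XV with XQ:QV = 4:1 ⇒ Q = (1/10, 4/5)
2·[WXT] = 23/4, 2·[QYV] = 1/10
[WXT]:[QYV] = 23/4:1/10 = 115/2

[WXT]:[QYV] = 115/2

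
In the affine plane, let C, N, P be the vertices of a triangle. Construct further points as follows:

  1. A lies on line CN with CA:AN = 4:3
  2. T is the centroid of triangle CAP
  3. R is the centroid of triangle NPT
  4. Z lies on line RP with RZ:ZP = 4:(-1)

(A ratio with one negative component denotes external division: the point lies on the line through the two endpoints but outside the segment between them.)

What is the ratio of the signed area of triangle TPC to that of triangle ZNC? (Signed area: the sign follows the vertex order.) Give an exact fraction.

Set C = (0, 0), N = (1, 0), P = (0, 1); any affine frame gives the same invariant.
1. A lies on line CN with CA:AN = 4:3 ⇒ A = (4/7, 0)
2. T is the centroid of triangle CAP ⇒ T = (4/21, 1/3)
3. R is the centroid of triangle NPT ⇒ R = (25/63, 4/9)
4. Z lies on line RP with RZ:ZP = 4:(-1) ⇒ Z = (-25/189, 32/27)
2·[TPC] = 4/21, 2·[ZNC] = -32/27
[TPC]:[ZNC] = 4/21:-32/27 = -9/56

[TPC]:[ZNC] = -9/56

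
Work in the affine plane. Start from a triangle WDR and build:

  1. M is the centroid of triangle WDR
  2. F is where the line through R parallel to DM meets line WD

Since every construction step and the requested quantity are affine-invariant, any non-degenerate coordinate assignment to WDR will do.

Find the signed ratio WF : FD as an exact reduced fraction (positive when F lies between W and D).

Assign W = (0, 0), D = (1, 0), R = (0, 1) — the answer is frame-independent, so this choice is without loss of generality.
1. M is the centroid of triangle WDR ⇒ M = (1/3, 1/3)
2. F is where the line through R parallel to DM meets line WD ⇒ F = (2, 0)
F = W + t·(D−W) with t = 2, so WF:FD = t:(1−t) = 2:-1

WF:FD = -2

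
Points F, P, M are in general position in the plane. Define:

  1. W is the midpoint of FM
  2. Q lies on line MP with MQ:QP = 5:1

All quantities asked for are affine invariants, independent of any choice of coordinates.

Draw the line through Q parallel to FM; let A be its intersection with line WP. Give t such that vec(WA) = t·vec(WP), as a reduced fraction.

t = 5/6

Work in coordinates with F = (0, 0), P = (1, 0), M = (0, 1).
1. W is the midpoint of FM ⇒ W = (0, 1/2)
2. Q lies on line MP with MQ:QP = 5:1 ⇒ Q = (5/6, 1/6)
through Q parallel to FM: direction (0, 1); meets WP at A = (5/6, 1/12)
A = W + t·(P−W) with t = 5/6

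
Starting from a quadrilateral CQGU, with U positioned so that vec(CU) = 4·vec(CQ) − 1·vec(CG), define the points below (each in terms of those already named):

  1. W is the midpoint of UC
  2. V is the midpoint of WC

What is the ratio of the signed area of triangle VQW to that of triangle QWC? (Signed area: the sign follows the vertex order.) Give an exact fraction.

[VQW]:[QWC] = 1/2

Assign C = (0, 0), Q = (1, 0), G = (0, 1), U = (4, -1) — the answer is frame-independent, so this choice is without loss of generality.
1. W is the midpoint of UC ⇒ W = (2, -1/2)
2. V is the midpoint of WC ⇒ V = (1, -1/4)
2·[VQW] = -1/4, 2·[QWC] = -1/2
[VQW]:[QWC] = -1/4:-1/2 = 1/2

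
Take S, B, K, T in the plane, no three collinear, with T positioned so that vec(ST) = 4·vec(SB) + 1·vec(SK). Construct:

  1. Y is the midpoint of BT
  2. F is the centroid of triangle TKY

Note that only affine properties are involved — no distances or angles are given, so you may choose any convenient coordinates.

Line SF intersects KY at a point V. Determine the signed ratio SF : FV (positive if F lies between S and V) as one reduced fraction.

SF:FV = -19/4

Work in coordinates with S = (0, 0), B = (1, 0), K = (0, 1), T = (4, 1).
1. Y is the midpoint of BT ⇒ Y = (5/2, 1/2)
2. F is the centroid of triangle TKY ⇒ F = (13/6, 5/6)
line SF meets KY at V = (65/38, 25/38)
F = S + t·(V−S) with t = 19/15, so SF:FV = 19/15:-4/15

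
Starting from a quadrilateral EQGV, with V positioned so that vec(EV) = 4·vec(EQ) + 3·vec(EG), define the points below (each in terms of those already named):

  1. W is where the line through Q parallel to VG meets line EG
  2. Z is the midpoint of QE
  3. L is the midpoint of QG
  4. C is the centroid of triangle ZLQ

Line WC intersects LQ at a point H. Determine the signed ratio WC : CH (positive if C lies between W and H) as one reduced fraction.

Work in coordinates with E = (0, 0), Q = (1, 0), G = (0, 1), V = (4, 3).
1. W is where the line through Q parallel to VG meets line EG ⇒ W = (0, -1/2)
2. Z is the midpoint of QE ⇒ Z = (1/2, 0)
3. L is the midpoint of QG ⇒ L = (1/2, 1/2)
4. C is the centroid of triangle ZLQ ⇒ C = (2/3, 1/6)
line WC meets LQ at H = (3/4, 1/4)
C = W + t·(H−W) with t = 8/9, so WC:CH = 8/9:1/9

WC:CH = 8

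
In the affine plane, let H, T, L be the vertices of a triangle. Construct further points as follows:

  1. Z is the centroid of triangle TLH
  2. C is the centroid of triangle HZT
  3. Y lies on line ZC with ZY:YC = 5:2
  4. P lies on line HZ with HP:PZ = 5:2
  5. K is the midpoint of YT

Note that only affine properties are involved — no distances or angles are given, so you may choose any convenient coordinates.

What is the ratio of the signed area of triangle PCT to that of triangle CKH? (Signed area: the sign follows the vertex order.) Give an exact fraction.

[PCT]:[CKH] = -6/5

Set H = (0, 0), T = (1, 0), L = (0, 1); any affine frame gives the same invariant.
1. Z is the centroid of triangle TLH ⇒ Z = (1/3, 1/3)
2. C is the centroid of triangle HZT ⇒ C = (4/9, 1/9)
3. Y lies on line ZC with ZY:YC = 5:2 ⇒ Y = (26/63, 11/63)
4. P lies on line HZ with HP:PZ = 5:2 ⇒ P = (5/21, 5/21)
5. K is the midpoint of YT ⇒ K = (89/126, 11/126)
2·[PCT] = 1/21, 2·[CKH] = -5/126
[PCT]:[CKH] = 1/21:-5/126 = -6/5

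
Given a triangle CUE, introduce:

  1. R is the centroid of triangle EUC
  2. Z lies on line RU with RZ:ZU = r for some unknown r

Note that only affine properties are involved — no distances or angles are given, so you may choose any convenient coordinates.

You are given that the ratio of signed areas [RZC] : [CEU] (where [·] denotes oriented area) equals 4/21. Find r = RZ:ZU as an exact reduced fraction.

Choose coordinates C = (0, 0), U = (1, 0), E = (0, 1).
1. R is the centroid of triangle EUC ⇒ R = (1/3, 1/3)
2. With RZ:ZU = r, write λ = r/(r+1) so Z = R + λ·(U−R); Z is affine-linear in λ
Every point depending on Z is an affine combination of Z and λ-independent points, so each such coordinate is linear in λ; the λ² term in each signed area is a multiple of (U−R)×(U−R) = 0, so 2·[RZC] and 2·[CEU] are each linear in λ. Evaluating at λ=0 and λ=1:
  2·[RZC] = -1/3·λ,   2·[CEU] = -1
So [RZC]:[CEU] = (-1/3·λ) / (-1). Setting this equal to 4/21:
  -1/3·λ = 4/21·(-1)  ⇒  λ = 4/7
Then r = λ/(1−λ) = (4/7)/(3/7) = 4/3. Check: with r = 4/3, Z = (5/7, 1/7) and [RZC]:[CEU] = 4/21 as required.

r = 4/3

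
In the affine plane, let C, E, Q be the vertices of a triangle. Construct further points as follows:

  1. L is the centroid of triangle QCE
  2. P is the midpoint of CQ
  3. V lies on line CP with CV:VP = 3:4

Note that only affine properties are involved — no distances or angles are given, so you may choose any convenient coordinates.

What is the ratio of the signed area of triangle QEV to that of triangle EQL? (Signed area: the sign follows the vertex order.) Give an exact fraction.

Choose coordinates C = (0, 0), E = (1, 0), Q = (0, 1).
1. L is the centroid of triangle QCE ⇒ L = (1/3, 1/3)
2. P is the midpoint of CQ ⇒ P = (0, 1/2)
3. V lies on line CP with CV:VP = 3:4 ⇒ V = (0, 3/14)
2·[QEV] = -11/14, 2·[EQL] = 1/3
[QEV]:[EQL] = -11/14:1/3 = -33/14

[QEV]:[EQL] = -33/14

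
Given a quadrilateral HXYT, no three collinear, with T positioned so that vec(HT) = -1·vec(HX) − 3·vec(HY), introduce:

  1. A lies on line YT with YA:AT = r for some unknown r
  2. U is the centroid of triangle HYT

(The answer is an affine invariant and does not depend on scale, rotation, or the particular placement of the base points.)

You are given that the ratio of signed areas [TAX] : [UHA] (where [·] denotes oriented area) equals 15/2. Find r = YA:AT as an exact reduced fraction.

Work in coordinates with H = (0, 0), X = (1, 0), Y = (0, 1), T = (-1, -3).
1. With YA:AT = r, write λ = r/(r+1) so A = Y + λ·(T−Y); A is affine-linear in λ
2. U is the centroid of triangle HYT ⇒ U = (-1/3, -2/3)
Every point depending on A is an affine combination of A and λ-independent points, so each such coordinate is linear in λ; the λ² term in each signed area is a multiple of (T−Y)×(T−Y) = 0, so 2·[TAX] and 2·[UHA] are each linear in λ. Evaluating at λ=0 and λ=1:
  2·[TAX] = 5·λ − 5,   2·[UHA] = -2/3·λ + 1/3
So [TAX]:[UHA] = (5·λ − 5) / (-2/3·λ + 1/3). Setting this equal to 15/2:
  5·λ − 5 = 15/2·(-2/3·λ + 1/3)  ⇒  λ = 3/4
Then r = λ/(1−λ) = (3/4)/(1/4) = 3. Check: with r = 3, A = (-3/4, -2) and [TAX]:[UHA] = 15/2 as required.

r = 3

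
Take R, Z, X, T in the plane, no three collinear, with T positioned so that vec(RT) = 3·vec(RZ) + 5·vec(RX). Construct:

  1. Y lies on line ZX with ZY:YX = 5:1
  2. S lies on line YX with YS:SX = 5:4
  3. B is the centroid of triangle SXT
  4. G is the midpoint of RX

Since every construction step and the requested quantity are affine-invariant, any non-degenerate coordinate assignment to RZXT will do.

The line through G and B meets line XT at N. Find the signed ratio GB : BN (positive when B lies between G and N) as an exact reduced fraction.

Work in coordinates with R = (0, 0), Z = (1, 0), X = (0, 1), T = (3, 5).
1. Y lies on line ZX with ZY:YX = 5:1 ⇒ Y = (1/6, 5/6)
2. S lies on line YX with YS:SX = 5:4 ⇒ S = (2/27, 25/27)
3. B is the centroid of triangle SXT ⇒ B = (83/81, 187/81)
4. G is the midpoint of RX ⇒ G = (0, 1/2)
line GB meets XT at N = (249/215, 547/215)
B = G + t·(N−G) with t = 215/243, so GB:BN = 215/243:28/243

GB:BN = 215/28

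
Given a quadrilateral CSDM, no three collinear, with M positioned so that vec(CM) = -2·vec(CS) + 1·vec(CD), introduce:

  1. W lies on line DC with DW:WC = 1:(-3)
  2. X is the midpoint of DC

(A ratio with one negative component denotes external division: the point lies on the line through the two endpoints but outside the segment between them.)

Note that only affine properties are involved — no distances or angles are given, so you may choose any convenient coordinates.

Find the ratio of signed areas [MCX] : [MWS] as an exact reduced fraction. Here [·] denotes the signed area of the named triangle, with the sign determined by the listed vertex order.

[MCX]:[MWS] = -2/7

Set C = (0, 0), S = (1, 0), D = (0, 1), M = (-2, 1); any affine frame gives the same invariant.
1. W lies on line DC with DW:WC = 1:(-3) ⇒ W = (0, 3/2)
2. X is the midpoint of DC ⇒ X = (0, 1/2)
2·[MCX] = 1, 2·[MWS] = -7/2
[MCX]:[MWS] = 1:-7/2 = -2/7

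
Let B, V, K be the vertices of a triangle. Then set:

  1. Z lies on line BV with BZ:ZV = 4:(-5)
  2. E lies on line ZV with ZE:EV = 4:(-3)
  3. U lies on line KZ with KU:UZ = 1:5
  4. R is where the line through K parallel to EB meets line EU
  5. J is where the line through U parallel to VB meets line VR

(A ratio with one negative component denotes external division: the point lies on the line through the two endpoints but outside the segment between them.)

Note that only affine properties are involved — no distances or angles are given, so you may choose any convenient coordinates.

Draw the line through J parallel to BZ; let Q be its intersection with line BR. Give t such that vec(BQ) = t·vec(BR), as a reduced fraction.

t = 5/6

Work in coordinates with B = (0, 0), V = (1, 0), K = (0, 1).
1. Z lies on line BV with BZ:ZV = 4:(-5) ⇒ Z = (-4, 0)
2. E lies on line ZV with ZE:EV = 4:(-3) ⇒ E = (16, 0)
3. U lies on line KZ with KU:UZ = 1:5 ⇒ U = (-2/3, 5/6)
4. R is where the line through K parallel to EB meets line EU ⇒ R = (-4, 1)
5. J is where the line through U parallel to VB meets line VR ⇒ J = (-19/6, 5/6)
through J parallel to BZ: direction (-4, 0); meets BR at Q = (-10/3, 5/6)
Q = B + t·(R−B) with t = 5/6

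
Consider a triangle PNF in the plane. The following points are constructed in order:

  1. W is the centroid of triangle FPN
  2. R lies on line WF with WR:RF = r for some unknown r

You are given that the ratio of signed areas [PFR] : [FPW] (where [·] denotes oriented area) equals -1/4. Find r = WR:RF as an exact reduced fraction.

r = 3

Set P = (0, 0), N = (1, 0), F = (0, 1); any affine frame gives the same invariant.
1. W is the centroid of triangle FPN ⇒ W = (1/3, 1/3)
2. With WR:RF = r, write λ = r/(r+1) so R = W + λ·(F−W); R is affine-linear in λ
Every point depending on R is an affine combination of R and λ-independent points, so each such coordinate is linear in λ; the λ² term in each signed area is a multiple of (F−W)×(F−W) = 0, so 2·[PFR] and 2·[FPW] are each linear in λ. Evaluating at λ=0 and λ=1:
  2·[PFR] = 1/3·λ − 1/3,   2·[FPW] = 1/3
So [PFR]:[FPW] = (1/3·λ − 1/3) / (1/3). Setting this equal to -1/4:
  1/3·λ − 1/3 = -1/4·(1/3)  ⇒  λ = 3/4
Then r = λ/(1−λ) = (3/4)/(1/4) = 3. Check: with r = 3, R = (1/12, 5/6) and [PFR]:[FPW] = -1/4 as required.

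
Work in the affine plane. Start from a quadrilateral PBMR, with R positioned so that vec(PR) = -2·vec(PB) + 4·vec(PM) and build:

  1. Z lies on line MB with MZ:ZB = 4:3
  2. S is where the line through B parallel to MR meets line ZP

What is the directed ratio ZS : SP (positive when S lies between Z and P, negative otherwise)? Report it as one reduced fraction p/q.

ZS:SP = -1/7

Assign P = (0, 0), B = (1, 0), M = (0, 1), R = (-2, 4) — the answer is frame-independent, so this choice is without loss of generality.
1. Z lies on line MB with MZ:ZB = 4:3 ⇒ Z = (4/7, 3/7)
2. S is where the line through B parallel to MR meets line ZP ⇒ S = (2/3, 1/2)
S = Z + t·(P−Z) with t = -1/6, so ZS:SP = t:(1−t) = -1/6:7/6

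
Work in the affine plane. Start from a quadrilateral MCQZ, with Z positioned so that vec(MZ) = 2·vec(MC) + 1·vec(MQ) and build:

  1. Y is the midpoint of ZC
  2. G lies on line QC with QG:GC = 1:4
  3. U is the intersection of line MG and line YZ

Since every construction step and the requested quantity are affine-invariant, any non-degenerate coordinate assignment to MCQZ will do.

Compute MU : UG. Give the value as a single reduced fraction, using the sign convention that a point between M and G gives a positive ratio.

Set M = (0, 0), C = (1, 0), Q = (0, 1), Z = (2, 1); any affine frame gives the same invariant.
1. Y is the midpoint of ZC ⇒ Y = (3/2, 1/2)
2. G lies on line QC with QG:GC = 1:4 ⇒ G = (1/5, 4/5)
3. U is the intersection of line MG and line YZ ⇒ U = (-1/3, -4/3)
U = M + t·(G−M) with t = -5/3, so MU:UG = t:(1−t) = -5/3:8/3

MU:UG = -5/8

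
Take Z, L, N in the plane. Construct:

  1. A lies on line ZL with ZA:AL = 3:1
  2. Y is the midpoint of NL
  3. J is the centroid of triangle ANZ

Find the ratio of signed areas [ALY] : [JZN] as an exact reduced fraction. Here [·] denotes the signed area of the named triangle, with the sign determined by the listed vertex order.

[ALY]:[JZN] = -1/2

Choose coordinates Z = (0, 0), L = (1, 0), N = (0, 1).
1. A lies on line ZL with ZA:AL = 3:1 ⇒ A = (3/4, 0)
2. Y is the midpoint of NL ⇒ Y = (1/2, 1/2)
3. J is the centroid of triangle ANZ ⇒ J = (1/4, 1/3)
2·[ALY] = 1/8, 2·[JZN] = -1/4
[ALY]:[JZN] = 1/8:-1/4 = -1/2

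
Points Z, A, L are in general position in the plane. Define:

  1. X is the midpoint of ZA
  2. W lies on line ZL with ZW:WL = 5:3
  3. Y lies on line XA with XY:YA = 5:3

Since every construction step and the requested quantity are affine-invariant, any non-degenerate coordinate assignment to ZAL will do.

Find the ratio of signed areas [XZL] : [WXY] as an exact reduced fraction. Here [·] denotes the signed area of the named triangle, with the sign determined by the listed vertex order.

[XZL]:[WXY] = -64/25

Work in coordinates with Z = (0, 0), A = (1, 0), L = (0, 1).
1. X is the midpoint of ZA ⇒ X = (1/2, 0)
2. W lies on line ZL with ZW:WL = 5:3 ⇒ W = (0, 5/8)
3. Y lies on line XA with XY:YA = 5:3 ⇒ Y = (13/16, 0)
2·[XZL] = -1/2, 2·[WXY] = 25/128
[XZL]:[WXY] = -1/2:25/128 = -64/25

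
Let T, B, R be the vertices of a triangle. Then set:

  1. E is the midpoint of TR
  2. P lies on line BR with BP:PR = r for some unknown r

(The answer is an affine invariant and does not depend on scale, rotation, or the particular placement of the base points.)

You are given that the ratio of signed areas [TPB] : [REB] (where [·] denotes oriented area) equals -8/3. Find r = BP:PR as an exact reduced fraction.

Work in coordinates with T = (0, 0), B = (1, 0), R = (0, 1).
1. E is the midpoint of TR ⇒ E = (0, 1/2)
2. With BP:PR = r, write λ = r/(r+1) so P = B + λ·(R−B); P is affine-linear in λ
Every point depending on P is an affine combination of P and λ-independent points, so each such coordinate is linear in λ; the λ² term in each signed area is a multiple of (R−B)×(R−B) = 0, so 2·[TPB] and 2·[REB] are each linear in λ. Evaluating at λ=0 and λ=1:
  2·[TPB] = −λ,   2·[REB] = 1/2
So [TPB]:[REB] = (−λ) / (1/2). Setting this equal to -8/3:
  −λ = -8/3·(1/2)  ⇒  λ = 4/3
Then r = λ/(1−λ) = (4/3)/(-1/3) = -4. Check: with r = -4, P = (-1/3, 4/3) and [TPB]:[REB] = -8/3 as required.

r = -4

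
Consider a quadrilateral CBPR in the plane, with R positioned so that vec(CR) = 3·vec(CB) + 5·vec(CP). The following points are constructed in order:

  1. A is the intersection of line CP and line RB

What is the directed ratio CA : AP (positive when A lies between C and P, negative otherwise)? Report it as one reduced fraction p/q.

CA:AP = -5/7

Work in coordinates with C = (0, 0), B = (1, 0), P = (0, 1), R = (3, 5).
1. A is the intersection of line CP and line RB ⇒ A = (0, -5/2)
A = C + t·(P−C) with t = -5/2, so CA:AP = t:(1−t) = -5/2:7/2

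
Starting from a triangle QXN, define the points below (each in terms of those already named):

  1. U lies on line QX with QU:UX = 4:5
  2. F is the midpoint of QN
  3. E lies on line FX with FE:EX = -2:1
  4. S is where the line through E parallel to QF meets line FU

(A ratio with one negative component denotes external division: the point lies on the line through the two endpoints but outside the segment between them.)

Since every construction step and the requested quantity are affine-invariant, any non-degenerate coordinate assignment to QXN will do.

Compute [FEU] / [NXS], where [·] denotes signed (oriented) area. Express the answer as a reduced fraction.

[FEU]:[NXS] = 20/27

Assign Q = (0, 0), X = (1, 0), N = (0, 1) — the answer is frame-independent, so this choice is without loss of generality.
1. U lies on line QX with QU:UX = 4:5 ⇒ U = (4/9, 0)
2. F is the midpoint of QN ⇒ F = (0, 1/2)
3. E lies on line FX with FE:EX = -2:1 ⇒ E = (2, -1/2)
4. S is where the line through E parallel to QF meets line FU ⇒ S = (2, -7/4)
2·[FEU] = -5/9, 2·[NXS] = -3/4
[FEU]:[NXS] = -5/9:-3/4 = 20/27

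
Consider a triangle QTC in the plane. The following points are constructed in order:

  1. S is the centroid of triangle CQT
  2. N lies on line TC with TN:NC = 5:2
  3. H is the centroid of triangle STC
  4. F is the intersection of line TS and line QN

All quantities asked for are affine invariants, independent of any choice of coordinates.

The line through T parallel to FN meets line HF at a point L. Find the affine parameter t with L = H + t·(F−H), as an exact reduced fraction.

t = -11/4

Set Q = (0, 0), T = (1, 0), C = (0, 1); any affine frame gives the same invariant.
1. S is the centroid of triangle CQT ⇒ S = (1/3, 1/3)
2. N lies on line TC with TN:NC = 5:2 ⇒ N = (2/7, 5/7)
3. H is the centroid of triangle STC ⇒ H = (4/9, 4/9)
4. F is the intersection of line TS and line QN ⇒ F = (1/6, 5/12)
through T parallel to FN: direction (5/42, 25/84); meets HF at L = (29/24, 25/48)
L = H + t·(F−H) with t = -11/4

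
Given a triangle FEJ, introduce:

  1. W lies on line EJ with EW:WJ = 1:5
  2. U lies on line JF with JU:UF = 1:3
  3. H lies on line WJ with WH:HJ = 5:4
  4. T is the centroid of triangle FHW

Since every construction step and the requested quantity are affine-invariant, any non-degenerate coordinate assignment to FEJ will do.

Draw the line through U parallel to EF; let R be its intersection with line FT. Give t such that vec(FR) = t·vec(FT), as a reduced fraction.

Assign F = (0, 0), E = (1, 0), J = (0, 1) — the answer is frame-independent, so this choice is without loss of generality.
1. W lies on line EJ with EW:WJ = 1:5 ⇒ W = (5/6, 1/6)
2. U lies on line JF with JU:UF = 1:3 ⇒ U = (0, 3/4)
3. H lies on line WJ with WH:HJ = 5:4 ⇒ H = (10/27, 17/27)
4. T is the centroid of triangle FHW ⇒ T = (65/162, 43/162)
through U parallel to EF: direction (-1, 0); meets FT at R = (195/172, 3/4)
R = F + t·(T−F) with t = 243/86

t = 243/86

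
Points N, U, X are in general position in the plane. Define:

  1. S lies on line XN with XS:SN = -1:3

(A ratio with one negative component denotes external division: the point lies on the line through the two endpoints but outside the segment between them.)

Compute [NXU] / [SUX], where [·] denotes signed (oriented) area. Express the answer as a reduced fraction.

Choose coordinates N = (0, 0), U = (1, 0), X = (0, 1).
1. S lies on line XN with XS:SN = -1:3 ⇒ S = (0, 3/2)
2·[NXU] = -1, 2·[SUX] = -1/2
[NXU]:[SUX] = -1:-1/2 = 2

[NXU]:[SUX] = 2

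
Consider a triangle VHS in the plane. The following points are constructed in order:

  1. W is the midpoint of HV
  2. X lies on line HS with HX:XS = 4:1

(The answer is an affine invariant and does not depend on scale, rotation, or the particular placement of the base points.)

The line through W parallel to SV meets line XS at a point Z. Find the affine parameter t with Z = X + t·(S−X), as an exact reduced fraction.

Assign V = (0, 0), H = (1, 0), S = (0, 1) — the answer is frame-independent, so this choice is without loss of generality.
1. W is the midpoint of HV ⇒ W = (1/2, 0)
2. X lies on line HS with HX:XS = 4:1 ⇒ X = (1/5, 4/5)
through W parallel to SV: direction (0, -1); meets XS at Z = (1/2, 1/2)
Z = X + t·(S−X) with t = -3/2

t = -3/2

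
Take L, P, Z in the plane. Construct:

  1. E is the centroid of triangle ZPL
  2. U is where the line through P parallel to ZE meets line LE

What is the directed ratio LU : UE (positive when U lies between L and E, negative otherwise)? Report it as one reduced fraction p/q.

LU:UE = -2

Choose coordinates L = (0, 0), P = (1, 0), Z = (0, 1).
1. E is the centroid of triangle ZPL ⇒ E = (1/3, 1/3)
2. U is where the line through P parallel to ZE meets line LE ⇒ U = (2/3, 2/3)
U = L + t·(E−L) with t = 2, so LU:UE = t:(1−t) = 2:-1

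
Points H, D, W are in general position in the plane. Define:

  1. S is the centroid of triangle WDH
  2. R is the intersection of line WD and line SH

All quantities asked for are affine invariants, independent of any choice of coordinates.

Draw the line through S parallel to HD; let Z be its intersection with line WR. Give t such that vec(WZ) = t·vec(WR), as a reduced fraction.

t = 4/3

Set H = (0, 0), D = (1, 0), W = (0, 1); any affine frame gives the same invariant.
1. S is the centroid of triangle WDH ⇒ S = (1/3, 1/3)
2. R is the intersection of line WD and line SH ⇒ R = (1/2, 1/2)
through S parallel to HD: direction (1, 0); meets WR at Z = (2/3, 1/3)
Z = W + t·(R−W) with t = 4/3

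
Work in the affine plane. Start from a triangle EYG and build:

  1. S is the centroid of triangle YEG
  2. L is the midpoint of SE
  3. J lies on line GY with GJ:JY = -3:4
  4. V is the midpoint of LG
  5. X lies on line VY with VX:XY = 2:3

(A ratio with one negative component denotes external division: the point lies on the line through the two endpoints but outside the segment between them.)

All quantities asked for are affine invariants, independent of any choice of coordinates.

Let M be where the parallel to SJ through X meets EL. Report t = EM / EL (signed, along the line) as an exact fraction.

Choose coordinates E = (0, 0), Y = (1, 0), G = (0, 1).
1. S is the centroid of triangle YEG ⇒ S = (1/3, 1/3)
2. L is the midpoint of SE ⇒ L = (1/6, 1/6)
3. J lies on line GY with GJ:JY = -3:4 ⇒ J = (-3, 4)
4. V is the midpoint of LG ⇒ V = (1/12, 7/12)
5. X lies on line VY with VX:XY = 2:3 ⇒ X = (9/20, 7/20)
through X parallel to SJ: direction (-10/3, 11/3); meets EL at M = (169/420, 169/420)
M = E + t·(L−E) with t = 169/70

t = 169/70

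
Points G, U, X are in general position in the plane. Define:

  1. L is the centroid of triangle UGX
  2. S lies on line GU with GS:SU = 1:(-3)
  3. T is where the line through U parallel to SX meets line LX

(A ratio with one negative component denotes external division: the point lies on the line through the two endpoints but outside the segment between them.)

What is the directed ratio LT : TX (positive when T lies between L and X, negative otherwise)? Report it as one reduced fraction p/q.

Set G = (0, 0), U = (1, 0), X = (0, 1); any affine frame gives the same invariant.
1. L is the centroid of triangle UGX ⇒ L = (1/3, 1/3)
2. S lies on line GU with GS:SU = 1:(-3) ⇒ S = (-1/2, 0)
3. T is where the line through U parallel to SX meets line LX ⇒ T = (3/4, -1/2)
T = L + t·(X−L) with t = -5/4, so LT:TX = t:(1−t) = -5/4:9/4

LT:TX = -5/9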